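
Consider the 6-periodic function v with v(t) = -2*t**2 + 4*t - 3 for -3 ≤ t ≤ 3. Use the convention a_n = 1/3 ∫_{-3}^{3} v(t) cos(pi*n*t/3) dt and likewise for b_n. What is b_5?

b_5 = 1/3 ∫_{-3}^{3} v(t) sin(5*pi*t/3) dt.
Integrating by parts twice (tabular method), an antiderivative of (-2*t**2 + 4*t - 3) sin(5*pi*t/3) is 6*t**2*cos(5*pi*t/3)/(5*pi) - 36*t*sin(5*pi*t/3)/(25*pi**2) - 12*t*cos(5*pi*t/3)/(5*pi) + 36*sin(5*pi*t/3)/(25*pi**2) - 108*cos(5*pi*t/3)/(125*pi**3) + 9*cos(5*pi*t/3)/(5*pi); evaluating from -3 to 3: ∫_{-3}^{3} (-2*t**2 + 4*t - 3) sin(5*pi*t/3) dt = (27*(4 - 25*pi**2)/(125*pi**3)) - (9*(12 - 275*pi**2)/(125*pi**3)) = 72/(5*pi).
Hence b_5 = (1/3)·(72/(5*pi)) = 24/(5*pi).

24/(5*pi)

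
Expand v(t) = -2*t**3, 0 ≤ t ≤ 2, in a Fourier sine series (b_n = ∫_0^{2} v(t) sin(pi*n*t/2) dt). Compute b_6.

b_6 = ∫_0^{2} (-2*t**3) sin(3*pi*t) dt.
Integrating by parts three times (tabular method), an antiderivative of (-2*t**3) sin(3*pi*t) is 2*t**3*cos(3*pi*t)/(3*pi) - 2*t**2*sin(3*pi*t)/(3*pi**2) - 4*t*cos(3*pi*t)/(9*pi**3) + 4*sin(3*pi*t)/(27*pi**4); evaluating from 0 to 2: ∫_{0}^{2} (-2*t**3) sin(3*pi*t) dt = (8*(-1 + 6*pi**2)/(9*pi**3)) - (0) = 8*(-1 + 6*pi**2)/(9*pi**3).
Hence b_6 = 8*(-1 + 6*pi**2)/(9*pi**3).

8*(-1 + 6*pi**2)/(9*pi**3)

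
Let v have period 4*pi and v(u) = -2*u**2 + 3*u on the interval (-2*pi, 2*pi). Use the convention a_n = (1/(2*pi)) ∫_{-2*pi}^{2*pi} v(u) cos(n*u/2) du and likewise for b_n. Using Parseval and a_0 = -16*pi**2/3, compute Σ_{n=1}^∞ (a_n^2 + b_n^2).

pi**2*(24 + 512*pi**2/45)

Parseval: a_0^2/2 + Σ_{n≥1} (a_n^2+b_n^2) = (1/(2*pi)) ∫_{-2*pi}^{2*pi} v(u)^2 du = pi**2*(24 + 128*pi**2/5).
Subtract a_0^2/2 = 128*pi**4/9: Σ (a_n^2+b_n^2) = pi**2*(24 + 512*pi**2/45).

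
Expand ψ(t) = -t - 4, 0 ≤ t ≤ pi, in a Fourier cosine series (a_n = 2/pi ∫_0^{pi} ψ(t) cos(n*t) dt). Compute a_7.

a_7 = 2/pi ∫_0^{pi} (-t - 4) cos(7*t) dt.
Integrating by parts (boundary term plus one more integral), an antiderivative of (-t - 4) cos(7*t) is -t*sin(7*t)/7 - 4*sin(7*t)/7 - cos(7*t)/49; evaluating from 0 to pi: ∫_{0}^{pi} (-t - 4) cos(7*t) dt = (1/49) - (-1/49) = 2/49.
Hence a_7 = (2/pi)·(2/49) = 4/(49*pi).

4/(49*pi)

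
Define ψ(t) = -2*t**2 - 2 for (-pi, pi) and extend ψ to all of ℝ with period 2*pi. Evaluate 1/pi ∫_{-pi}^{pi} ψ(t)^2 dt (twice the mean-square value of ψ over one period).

1/pi ∫_{-pi}^{pi} ψ(t)^2 dt = 1/pi · (8*pi*(15 + 10*pi**2 + 3*pi**4)/15) = 8 + 16*pi**2/3 + 8*pi**4/5.

8 + 16*pi**2/3 + 8*pi**4/5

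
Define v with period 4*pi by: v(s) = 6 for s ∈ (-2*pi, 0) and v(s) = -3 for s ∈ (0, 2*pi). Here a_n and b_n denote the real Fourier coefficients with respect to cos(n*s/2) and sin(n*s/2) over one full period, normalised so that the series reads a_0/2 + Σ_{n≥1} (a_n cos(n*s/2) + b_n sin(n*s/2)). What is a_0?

3

a_0 = (1/(2*pi)) ∫_{-2*pi}^{2*pi} v(s) ds = (1/(2*pi)) · (6*pi) = 3.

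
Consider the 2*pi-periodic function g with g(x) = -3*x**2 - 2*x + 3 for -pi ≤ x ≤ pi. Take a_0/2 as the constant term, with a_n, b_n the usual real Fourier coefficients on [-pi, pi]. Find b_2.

b_2 = 1/pi ∫_{-pi}^{pi} g(x) sin(2*x) dx.
Integrating by parts twice (tabular method), an antiderivative of (-3*x**2 - 2*x + 3) sin(2*x) is 3*x**2*cos(2*x)/2 - 3*x*sin(2*x)/2 + x*cos(2*x) - sin(2*x)/2 - 9*cos(2*x)/4; evaluating from -pi to pi: ∫_{-pi}^{pi} (-3*x**2 - 2*x + 3) sin(2*x) dx = (-9/4 + pi + 3*pi**2/2) - (-pi - 9/4 + 3*pi**2/2) = 2*pi.
Hence b_2 = (1/pi)·(2*pi) = 2.

2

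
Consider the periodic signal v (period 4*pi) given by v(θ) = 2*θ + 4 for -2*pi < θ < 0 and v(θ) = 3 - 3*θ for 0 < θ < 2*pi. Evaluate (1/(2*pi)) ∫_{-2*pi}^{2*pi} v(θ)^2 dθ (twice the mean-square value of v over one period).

-34*pi + 25 + 52*pi**2/3

(1/(2*pi)) ∫_{-2*pi}^{2*pi} v(θ)^2 dθ = (1/(2*pi)) · (2*pi*(-102*pi + 75 + 52*pi**2)/3) = -34*pi + 25 + 52*pi**2/3.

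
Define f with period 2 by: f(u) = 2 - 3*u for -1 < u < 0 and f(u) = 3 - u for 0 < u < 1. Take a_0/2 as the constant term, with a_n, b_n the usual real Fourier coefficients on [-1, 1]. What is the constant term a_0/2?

a_0 = ∫_{-1}^{1} f(u) du = 6.
So the constant term a_0/2 = 3.

3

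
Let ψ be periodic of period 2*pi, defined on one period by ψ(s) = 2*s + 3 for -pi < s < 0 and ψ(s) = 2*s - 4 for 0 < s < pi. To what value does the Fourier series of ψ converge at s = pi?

-1/2

At s = pi the one-sided limits are ψ(pi^-) = -4 + 2*pi and ψ(pi^+) = 3 - 2*pi.
By Dirichlet's theorem the series converges to their average, [(-4 + 2*pi) + (3 - 2*pi)]/2 = -1/2.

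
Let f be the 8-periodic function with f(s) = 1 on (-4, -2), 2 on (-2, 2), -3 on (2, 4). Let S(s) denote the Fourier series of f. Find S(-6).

s = -6 differs from s = 2 by -1 full period(s), and the series is 8-periodic.
At s = 2 the one-sided limits are f(2^-) = 2 and f(2^+) = -3.
By Dirichlet's theorem the series converges to their average, [(2) + (-3)]/2 = -1/2.

-1/2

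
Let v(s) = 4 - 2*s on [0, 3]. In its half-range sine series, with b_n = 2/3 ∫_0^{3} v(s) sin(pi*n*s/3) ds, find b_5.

b_5 = 2/3 ∫_0^{3} (4 - 2*s) sin(5*pi*s/3) ds.
Integrating by parts (boundary term plus one more integral), an antiderivative of (4 - 2*s) sin(5*pi*s/3) is 6*s*cos(5*pi*s/3)/(5*pi) - 18*sin(5*pi*s/3)/(25*pi**2) - 12*cos(5*pi*s/3)/(5*pi); evaluating from 0 to 3: ∫_{0}^{3} (4 - 2*s) sin(5*pi*s/3) ds = (-6/(5*pi)) - (-12/(5*pi)) = 6/(5*pi).
Hence b_5 = (2/3)·(6/(5*pi)) = 4/(5*pi).

4/(5*pi)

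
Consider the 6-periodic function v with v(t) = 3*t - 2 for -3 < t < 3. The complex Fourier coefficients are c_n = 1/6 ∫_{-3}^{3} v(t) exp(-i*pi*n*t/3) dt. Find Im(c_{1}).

Since v is real-valued, Im(c_{1}) = -1/6 ∫_{-3}^{3} v(t) sin(pi*t/3) dt = -b_{1}/2.
Integrating by parts (boundary term plus one more integral), an antiderivative of (3*t - 2) sin(pi*t/3) is -9*t*cos(pi*t/3)/pi + 27*sin(pi*t/3)/pi**2 + 6*cos(pi*t/3)/pi; evaluating from -3 to 3: ∫_{-3}^{3} (3*t - 2) sin(pi*t/3) dt = (21/pi) - (-33/pi) = 54/pi.
Hence Im(c_{1}) = (-1/6)·(54/pi) = -9/pi.

-9/pi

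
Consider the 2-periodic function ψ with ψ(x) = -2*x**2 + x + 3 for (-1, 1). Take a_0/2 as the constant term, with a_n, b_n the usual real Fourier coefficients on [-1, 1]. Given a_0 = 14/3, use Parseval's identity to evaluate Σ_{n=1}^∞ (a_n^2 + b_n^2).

Parseval: a_0^2/2 + Σ_{n≥1} (a_n^2+b_n^2) = ∫_{-1}^{1} ψ(x)^2 dx = 184/15.
Subtract a_0^2/2 = 98/9: Σ (a_n^2+b_n^2) = 62/45.

62/45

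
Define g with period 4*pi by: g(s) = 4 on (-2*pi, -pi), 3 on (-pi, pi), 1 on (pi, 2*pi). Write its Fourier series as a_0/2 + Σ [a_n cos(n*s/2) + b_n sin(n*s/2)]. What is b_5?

-3/(5*pi)

b_5 = (1/(2*pi)) ∫_{-2*pi}^{2*pi} g(s) sin(5*s/2) ds.
Split the integral at the breakpoints.
Directly, an antiderivative of (4) sin(5*s/2) is -8*cos(5*s/2)/5; evaluating from -2*pi to -pi: ∫_{-2*pi}^{-pi} (4) sin(5*s/2) ds = (0) - (8/5) = -8/5.
Directly, an antiderivative of (3) sin(5*s/2) is -6*cos(5*s/2)/5; evaluating from -pi to pi: ∫_{-pi}^{pi} (3) sin(5*s/2) ds = (0) - (0) = 0.
Directly, an antiderivative of (1) sin(5*s/2) is -2*cos(5*s/2)/5; evaluating from pi to 2*pi: ∫_{pi}^{2*pi} (1) sin(5*s/2) ds = (2/5) - (0) = 2/5.
Summing the pieces and multiplying by (1/(2*pi)) gives b_5 = -3/(5*pi).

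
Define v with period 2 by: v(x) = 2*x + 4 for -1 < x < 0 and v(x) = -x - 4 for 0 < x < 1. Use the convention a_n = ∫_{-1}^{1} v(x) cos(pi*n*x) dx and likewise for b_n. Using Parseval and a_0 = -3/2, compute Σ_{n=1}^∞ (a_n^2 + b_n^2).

685/24

Parseval: a_0^2/2 + Σ_{n≥1} (a_n^2+b_n^2) = ∫_{-1}^{1} v(x)^2 dx = 89/3.
Subtract a_0^2/2 = 9/8: Σ (a_n^2+b_n^2) = 685/24.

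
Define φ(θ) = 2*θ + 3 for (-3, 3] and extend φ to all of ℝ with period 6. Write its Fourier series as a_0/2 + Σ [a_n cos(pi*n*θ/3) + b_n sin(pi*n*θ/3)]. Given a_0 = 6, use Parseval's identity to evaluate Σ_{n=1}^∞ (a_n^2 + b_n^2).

24

Parseval: a_0^2/2 + Σ_{n≥1} (a_n^2+b_n^2) = 1/3 ∫_{-3}^{3} φ(θ)^2 dθ = 42.
Subtract a_0^2/2 = 18: Σ (a_n^2+b_n^2) = 24.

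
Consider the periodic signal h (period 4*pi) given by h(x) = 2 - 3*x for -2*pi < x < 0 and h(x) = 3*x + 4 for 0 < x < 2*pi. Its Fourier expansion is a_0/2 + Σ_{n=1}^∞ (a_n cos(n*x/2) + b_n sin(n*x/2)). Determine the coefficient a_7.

-24/(49*pi)

a_7 = (1/(2*pi)) ∫_{-2*pi}^{2*pi} h(x) cos(7*x/2) dx.
Split the integral at the breakpoints.
Integrating by parts (boundary term plus one more integral), an antiderivative of (2 - 3*x) cos(7*x/2) is -6*x*sin(7*x/2)/7 + 4*sin(7*x/2)/7 - 12*cos(7*x/2)/49; evaluating from -2*pi to 0: ∫_{-2*pi}^{0} (2 - 3*x) cos(7*x/2) dx = (-12/49) - (12/49) = -24/49.
Integrating by parts (boundary term plus one more integral), an antiderivative of (3*x + 4) cos(7*x/2) is 6*x*sin(7*x/2)/7 + 8*sin(7*x/2)/7 + 12*cos(7*x/2)/49; evaluating from 0 to 2*pi: ∫_{0}^{2*pi} (3*x + 4) cos(7*x/2) dx = (-12/49) - (12/49) = -24/49.
Summing the pieces and multiplying by (1/(2*pi)) gives a_7 = -24/(49*pi).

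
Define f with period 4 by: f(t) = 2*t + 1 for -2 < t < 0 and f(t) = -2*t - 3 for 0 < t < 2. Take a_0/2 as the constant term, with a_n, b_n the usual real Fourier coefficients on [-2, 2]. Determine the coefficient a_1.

16/pi**2

a_1 = 1/2 ∫_{-2}^{2} f(t) cos(pi*t/2) dt.
Split the integral at the breakpoints.
Integrating by parts (boundary term plus one more integral), an antiderivative of (2*t + 1) cos(pi*t/2) is 4*t*sin(pi*t/2)/pi + 2*sin(pi*t/2)/pi + 8*cos(pi*t/2)/pi**2; evaluating from -2 to 0: ∫_{-2}^{0} (2*t + 1) cos(pi*t/2) dt = (8/pi**2) - (-8/pi**2) = 16/pi**2.
Integrating by parts (boundary term plus one more integral), an antiderivative of (-2*t - 3) cos(pi*t/2) is -4*t*sin(pi*t/2)/pi - 6*sin(pi*t/2)/pi - 8*cos(pi*t/2)/pi**2; evaluating from 0 to 2: ∫_{0}^{2} (-2*t - 3) cos(pi*t/2) dt = (8/pi**2) - (-8/pi**2) = 16/pi**2.
Summing the pieces and multiplying by (1/2) gives a_1 = 16/pi**2.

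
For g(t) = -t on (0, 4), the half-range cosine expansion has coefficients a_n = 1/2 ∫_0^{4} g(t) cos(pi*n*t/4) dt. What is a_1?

a_1 = 1/2 ∫_0^{4} (-t) cos(pi*t/4) dt.
Integrating by parts (boundary term plus one more integral), an antiderivative of (-t) cos(pi*t/4) is -4*t*sin(pi*t/4)/pi - 16*cos(pi*t/4)/pi**2; evaluating from 0 to 4: ∫_{0}^{4} (-t) cos(pi*t/4) dt = (16/pi**2) - (-16/pi**2) = 32/pi**2.
Hence a_1 = (1/2)·(32/pi**2) = 16/pi**2.

16/pi**2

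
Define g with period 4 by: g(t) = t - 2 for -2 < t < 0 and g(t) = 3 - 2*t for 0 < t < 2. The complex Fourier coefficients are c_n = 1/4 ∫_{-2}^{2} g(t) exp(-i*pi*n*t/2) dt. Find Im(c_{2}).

-1/(2*pi)

Since g is real-valued, Im(c_{2}) = -1/4 ∫_{-2}^{2} g(t) sin(pi*t) dt = -b_{2}/2.
Split the integral at the breakpoints.
Integrating by parts (boundary term plus one more integral), an antiderivative of (t - 2) sin(pi*t) is -t*cos(pi*t)/pi + sin(pi*t)/pi**2 + 2*cos(pi*t)/pi; evaluating from -2 to 0: ∫_{-2}^{0} (t - 2) sin(pi*t) dt = (2/pi) - (4/pi) = -2/pi.
Integrating by parts (boundary term plus one more integral), an antiderivative of (3 - 2*t) sin(pi*t) is 2*t*cos(pi*t)/pi - 2*sin(pi*t)/pi**2 - 3*cos(pi*t)/pi; evaluating from 0 to 2: ∫_{0}^{2} (3 - 2*t) sin(pi*t) dt = (1/pi) - (-3/pi) = 4/pi.
So ∫_{-2}^{2} g(t) sin(pi*t) dt = 2/pi.
Hence Im(c_{2}) = (-1/4)·(2/pi) = -1/(2*pi).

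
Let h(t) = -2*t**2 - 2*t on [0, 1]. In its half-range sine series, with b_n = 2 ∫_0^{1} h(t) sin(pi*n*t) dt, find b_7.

8*(2 - 49*pi**2)/(343*pi**3)

b_7 = 2 ∫_0^{1} (-2*t**2 - 2*t) sin(7*pi*t) dt.
Integrating by parts twice (tabular method), an antiderivative of (-2*t**2 - 2*t) sin(7*pi*t) is 2*t**2*cos(7*pi*t)/(7*pi) - 4*t*sin(7*pi*t)/(49*pi**2) + 2*t*cos(7*pi*t)/(7*pi) - 2*sin(7*pi*t)/(49*pi**2) - 4*cos(7*pi*t)/(343*pi**3); evaluating from 0 to 1: ∫_{0}^{1} (-2*t**2 - 2*t) sin(7*pi*t) dt = (4*(1 - 49*pi**2)/(343*pi**3)) - (-4/(343*pi**3)) = 4*(2 - 49*pi**2)/(343*pi**3).
Hence b_7 = 2·(4*(2 - 49*pi**2)/(343*pi**3)) = 8*(2 - 49*pi**2)/(343*pi**3).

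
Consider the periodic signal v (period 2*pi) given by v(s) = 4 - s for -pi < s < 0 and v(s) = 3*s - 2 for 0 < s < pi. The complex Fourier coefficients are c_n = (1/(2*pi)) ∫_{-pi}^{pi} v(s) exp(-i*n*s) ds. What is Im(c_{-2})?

Since v is real-valued, Im(c_{-2}) = -(1/(2*pi)) ∫_{-pi}^{pi} v(s) sin(-2*s) ds = b_{2}/2.
Split the integral at the breakpoints.
Integrating by parts (boundary term plus one more integral), an antiderivative of (4 - s) sin(-2*s) is -s*cos(2*s)/2 + sin(2*s)/4 + 2*cos(2*s); evaluating from -pi to 0: ∫_{-pi}^{0} (4 - s) sin(-2*s) ds = (2) - (pi/2 + 2) = -pi/2.
Integrating by parts (boundary term plus one more integral), an antiderivative of (3*s - 2) sin(-2*s) is 3*s*cos(2*s)/2 - 3*sin(2*s)/4 - cos(2*s); evaluating from 0 to pi: ∫_{0}^{pi} (3*s - 2) sin(-2*s) ds = (-1 + 3*pi/2) - (-1) = 3*pi/2.
So ∫_{-pi}^{pi} v(s) sin(-2*s) ds = pi.
Hence Im(c_{-2}) = (-1/(2*pi))·(pi) = -1/2.

-1/2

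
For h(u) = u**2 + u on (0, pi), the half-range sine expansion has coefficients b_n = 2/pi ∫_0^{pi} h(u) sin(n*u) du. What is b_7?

2*(-4 + 49*pi + 49*pi**2)/(343*pi)

b_7 = 2/pi ∫_0^{pi} (u**2 + u) sin(7*u) du.
Integrating by parts twice (tabular method), an antiderivative of (u**2 + u) sin(7*u) is -u**2*cos(7*u)/7 + 2*u*sin(7*u)/49 - u*cos(7*u)/7 + sin(7*u)/49 + 2*cos(7*u)/343; evaluating from 0 to pi: ∫_{0}^{pi} (u**2 + u) sin(7*u) du = (-2/343 + pi/7 + pi**2/7) - (2/343) = -4/343 + pi/7 + pi**2/7.
Hence b_7 = (2/pi)·(-4/343 + pi/7 + pi**2/7) = 2*(-4 + 49*pi + 49*pi**2)/(343*pi).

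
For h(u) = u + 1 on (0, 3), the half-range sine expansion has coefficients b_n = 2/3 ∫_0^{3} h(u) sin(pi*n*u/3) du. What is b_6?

b_6 = 2/3 ∫_0^{3} (u + 1) sin(2*pi*u) du.
Integrating by parts (boundary term plus one more integral), an antiderivative of (u + 1) sin(2*pi*u) is -u*cos(2*pi*u)/(2*pi) + sin(2*pi*u)/(4*pi**2) - cos(2*pi*u)/(2*pi); evaluating from 0 to 3: ∫_{0}^{3} (u + 1) sin(2*pi*u) du = (-2/pi) - (-1/(2*pi)) = -3/(2*pi).
Hence b_6 = (2/3)·(-3/(2*pi)) = -1/pi.

-1/pi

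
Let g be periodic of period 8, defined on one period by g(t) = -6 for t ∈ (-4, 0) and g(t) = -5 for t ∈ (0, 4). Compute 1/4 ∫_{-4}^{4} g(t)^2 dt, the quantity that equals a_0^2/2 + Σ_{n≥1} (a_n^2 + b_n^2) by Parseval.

1/4 ∫_{-4}^{4} g(t)^2 dt = 1/4 · (244) = 61.

61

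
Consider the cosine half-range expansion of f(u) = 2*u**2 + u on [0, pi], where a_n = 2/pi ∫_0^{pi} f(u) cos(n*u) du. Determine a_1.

-8 - 4/pi

a_1 = 2/pi ∫_0^{pi} (2*u**2 + u) cos(u) du.
Integrating by parts twice (tabular method), an antiderivative of (2*u**2 + u) cos(u) is 2*u**2*sin(u) + u*sin(u) + 4*u*cos(u) - 4*sin(u) + cos(u); evaluating from 0 to pi: ∫_{0}^{pi} (2*u**2 + u) cos(u) du = (-4*pi - 1) - (1) = -4*pi - 2.
Hence a_1 = (2/pi)·(-4*pi - 2) = -8 - 4/pi.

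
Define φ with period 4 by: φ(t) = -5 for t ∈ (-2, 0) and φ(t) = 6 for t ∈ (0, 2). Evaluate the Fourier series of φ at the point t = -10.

1/2

t = -10 differs from t = -2 by -2 full period(s), and the series is 4-periodic.
At t = -2 the one-sided limits are φ(-2^-) = 6 and φ(-2^+) = -5.
By Dirichlet's theorem the series converges to their average, [(6) + (-5)]/2 = 1/2.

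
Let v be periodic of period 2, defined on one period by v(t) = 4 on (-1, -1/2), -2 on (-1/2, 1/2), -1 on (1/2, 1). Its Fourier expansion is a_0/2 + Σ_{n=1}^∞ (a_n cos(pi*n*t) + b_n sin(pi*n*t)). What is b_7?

-5/(7*pi)

b_7 = ∫_{-1}^{1} v(t) sin(7*pi*t) dt.
Split the integral at the breakpoints.
Directly, an antiderivative of (4) sin(7*pi*t) is -4*cos(7*pi*t)/(7*pi); evaluating from -1 to -1/2: ∫_{-1}^{-1/2} (4) sin(7*pi*t) dt = (0) - (4/(7*pi)) = -4/(7*pi).
Directly, an antiderivative of (-2) sin(7*pi*t) is 2*cos(7*pi*t)/(7*pi); evaluating from -1/2 to 1/2: ∫_{-1/2}^{1/2} (-2) sin(7*pi*t) dt = (0) - (0) = 0.
Directly, an antiderivative of (-1) sin(7*pi*t) is cos(7*pi*t)/(7*pi); evaluating from 1/2 to 1: ∫_{1/2}^{1} (-1) sin(7*pi*t) dt = (-1/(7*pi)) - (0) = -1/(7*pi).
Summing the pieces gives b_7 = -5/(7*pi).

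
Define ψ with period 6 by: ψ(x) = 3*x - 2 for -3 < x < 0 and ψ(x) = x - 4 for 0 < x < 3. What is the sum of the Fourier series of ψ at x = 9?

x = 9 differs from x = 3 by 1 full period(s), and the series is 6-periodic.
At x = 3 the one-sided limits are ψ(3^-) = -1 and ψ(3^+) = -11.
By Dirichlet's theorem the series converges to their average, [(-1) + (-11)]/2 = -6.

-6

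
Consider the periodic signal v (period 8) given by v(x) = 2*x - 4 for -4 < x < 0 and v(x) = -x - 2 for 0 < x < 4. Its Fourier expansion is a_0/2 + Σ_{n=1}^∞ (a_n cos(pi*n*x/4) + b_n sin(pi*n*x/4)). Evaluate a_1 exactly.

24/pi**2

a_1 = 1/4 ∫_{-4}^{4} v(x) cos(pi*x/4) dx.
Split the integral at the breakpoints.
Integrating by parts (boundary term plus one more integral), an antiderivative of (2*x - 4) cos(pi*x/4) is 8*x*sin(pi*x/4)/pi - 16*sin(pi*x/4)/pi + 32*cos(pi*x/4)/pi**2; evaluating from -4 to 0: ∫_{-4}^{0} (2*x - 4) cos(pi*x/4) dx = (32/pi**2) - (-32/pi**2) = 64/pi**2.
Integrating by parts (boundary term plus one more integral), an antiderivative of (-x - 2) cos(pi*x/4) is -4*x*sin(pi*x/4)/pi - 8*sin(pi*x/4)/pi - 16*cos(pi*x/4)/pi**2; evaluating from 0 to 4: ∫_{0}^{4} (-x - 2) cos(pi*x/4) dx = (16/pi**2) - (-16/pi**2) = 32/pi**2.
Summing the pieces and multiplying by (1/4) gives a_1 = 24/pi**2.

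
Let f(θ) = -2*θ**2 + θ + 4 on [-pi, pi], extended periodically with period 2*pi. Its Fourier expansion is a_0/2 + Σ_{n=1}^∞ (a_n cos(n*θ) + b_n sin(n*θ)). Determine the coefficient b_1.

2

b_1 = 1/pi ∫_{-pi}^{pi} f(θ) sin(θ) dθ.
Integrating by parts twice (tabular method), an antiderivative of (-2*θ**2 + θ + 4) sin(θ) is 2*θ**2*cos(θ) - 4*θ*sin(θ) - θ*cos(θ) + sin(θ) - 8*cos(θ); evaluating from -pi to pi: ∫_{-pi}^{pi} (-2*θ**2 + θ + 4) sin(θ) dθ = (-2*pi**2 + pi + 8) - (-2*pi**2 - pi + 8) = 2*pi.
Hence b_1 = (1/pi)·(2*pi) = 2.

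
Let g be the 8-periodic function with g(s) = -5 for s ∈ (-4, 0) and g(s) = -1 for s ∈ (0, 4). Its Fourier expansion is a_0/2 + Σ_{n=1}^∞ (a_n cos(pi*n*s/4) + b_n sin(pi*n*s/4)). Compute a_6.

a_6 = 1/4 ∫_{-4}^{4} g(s) cos(3*pi*s/2) ds.
Split the integral at the breakpoints.
Directly, an antiderivative of (-5) cos(3*pi*s/2) is -10*sin(3*pi*s/2)/(3*pi); evaluating from -4 to 0: ∫_{-4}^{0} (-5) cos(3*pi*s/2) ds = (0) - (0) = 0.
Directly, an antiderivative of (-1) cos(3*pi*s/2) is -2*sin(3*pi*s/2)/(3*pi); evaluating from 0 to 4: ∫_{0}^{4} (-1) cos(3*pi*s/2) ds = (0) - (0) = 0.
Summing the pieces and multiplying by (1/4) gives a_6 = 0.

0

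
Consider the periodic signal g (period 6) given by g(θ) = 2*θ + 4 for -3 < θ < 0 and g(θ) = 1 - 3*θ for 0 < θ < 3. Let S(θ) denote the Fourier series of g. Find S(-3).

-5

θ = -3 differs from θ = 3 by -1 full period(s), and the series is 6-periodic.
At θ = 3 the one-sided limits are g(3^-) = -8 and g(3^+) = -2.
By Dirichlet's theorem the series converges to their average, [(-8) + (-2)]/2 = -5.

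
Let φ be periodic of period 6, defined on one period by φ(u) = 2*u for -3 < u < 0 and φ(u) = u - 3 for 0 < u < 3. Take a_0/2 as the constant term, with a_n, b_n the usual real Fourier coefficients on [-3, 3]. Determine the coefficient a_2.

0

a_2 = 1/3 ∫_{-3}^{3} φ(u) cos(2*pi*u/3) du.
Split the integral at the breakpoints.
Integrating by parts (boundary term plus one more integral), an antiderivative of (2*u) cos(2*pi*u/3) is 3*u*sin(2*pi*u/3)/pi + 9*cos(2*pi*u/3)/(2*pi**2); evaluating from -3 to 0: ∫_{-3}^{0} (2*u) cos(2*pi*u/3) du = (9/(2*pi**2)) - (9/(2*pi**2)) = 0.
Integrating by parts (boundary term plus one more integral), an antiderivative of (u - 3) cos(2*pi*u/3) is 3*u*sin(2*pi*u/3)/(2*pi) - 9*sin(2*pi*u/3)/(2*pi) + 9*cos(2*pi*u/3)/(4*pi**2); evaluating from 0 to 3: ∫_{0}^{3} (u - 3) cos(2*pi*u/3) du = (9/(4*pi**2)) - (9/(4*pi**2)) = 0.
Summing the pieces and multiplying by (1/3) gives a_2 = 0.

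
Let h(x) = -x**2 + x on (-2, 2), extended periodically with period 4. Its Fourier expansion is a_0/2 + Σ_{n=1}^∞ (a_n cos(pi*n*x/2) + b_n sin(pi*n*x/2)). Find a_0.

-8/3

a_0 = 1/2 ∫_{-2}^{2} h(x) dx = 1/2 · (-16/3) = -8/3.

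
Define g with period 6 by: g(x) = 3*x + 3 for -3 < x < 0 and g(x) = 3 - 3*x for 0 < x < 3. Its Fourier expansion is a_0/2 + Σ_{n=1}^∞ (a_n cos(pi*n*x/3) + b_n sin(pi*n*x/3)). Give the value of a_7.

a_7 = 1/3 ∫_{-3}^{3} g(x) cos(7*pi*x/3) dx.
g is even and cos(7*pi*x/3) is even, so the integrand is even and a_7 = 2/3 ∫_0^{3} g(x) cos(7*pi*x/3) dx.
Integrating by parts (boundary term plus one more integral), an antiderivative of (3 - 3*x) cos(7*pi*x/3) is -9*x*sin(7*pi*x/3)/(7*pi) + 9*sin(7*pi*x/3)/(7*pi) - 27*cos(7*pi*x/3)/(49*pi**2); evaluating from 0 to 3: ∫_{0}^{3} (3 - 3*x) cos(7*pi*x/3) dx = (27/(49*pi**2)) - (-27/(49*pi**2)) = 54/(49*pi**2).
Hence a_7 = (2/3)·(54/(49*pi**2)) = 36/(49*pi**2).

36/(49*pi**2)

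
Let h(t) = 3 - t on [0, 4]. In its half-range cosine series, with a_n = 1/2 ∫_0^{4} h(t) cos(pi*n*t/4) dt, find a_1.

a_1 = 1/2 ∫_0^{4} (3 - t) cos(pi*t/4) dt.
Integrating by parts (boundary term plus one more integral), an antiderivative of (3 - t) cos(pi*t/4) is -4*t*sin(pi*t/4)/pi + 12*sin(pi*t/4)/pi - 16*cos(pi*t/4)/pi**2; evaluating from 0 to 4: ∫_{0}^{4} (3 - t) cos(pi*t/4) dt = (16/pi**2) - (-16/pi**2) = 32/pi**2.
Hence a_1 = (1/2)·(32/pi**2) = 16/pi**2.

16/pi**2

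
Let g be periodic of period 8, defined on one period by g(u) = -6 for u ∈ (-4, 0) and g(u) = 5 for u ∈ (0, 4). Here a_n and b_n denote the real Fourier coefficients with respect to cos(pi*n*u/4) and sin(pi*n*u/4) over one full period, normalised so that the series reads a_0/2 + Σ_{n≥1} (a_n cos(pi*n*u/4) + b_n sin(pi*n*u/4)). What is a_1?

0

a_1 = 1/4 ∫_{-4}^{4} g(u) cos(pi*u/4) du.
Split the integral at the breakpoints.
Directly, an antiderivative of (-6) cos(pi*u/4) is -24*sin(pi*u/4)/pi; evaluating from -4 to 0: ∫_{-4}^{0} (-6) cos(pi*u/4) du = (0) - (0) = 0.
Directly, an antiderivative of (5) cos(pi*u/4) is 20*sin(pi*u/4)/pi; evaluating from 0 to 4: ∫_{0}^{4} (5) cos(pi*u/4) du = (0) - (0) = 0.
Summing the pieces and multiplying by (1/4) gives a_1 = 0.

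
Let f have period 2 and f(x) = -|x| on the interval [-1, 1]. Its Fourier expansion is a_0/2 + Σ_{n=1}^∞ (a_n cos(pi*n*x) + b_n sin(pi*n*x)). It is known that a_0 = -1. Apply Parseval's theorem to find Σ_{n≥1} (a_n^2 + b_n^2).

Parseval: a_0^2/2 + Σ_{n≥1} (a_n^2+b_n^2) = ∫_{-1}^{1} f(x)^2 dx = 2/3.
Subtract a_0^2/2 = 1/2: Σ (a_n^2+b_n^2) = 1/6.

1/6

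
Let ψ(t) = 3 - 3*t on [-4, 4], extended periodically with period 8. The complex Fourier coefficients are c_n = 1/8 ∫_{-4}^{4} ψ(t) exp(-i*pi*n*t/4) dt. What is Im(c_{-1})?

Since ψ is real-valued, Im(c_{-1}) = -1/8 ∫_{-4}^{4} ψ(t) sin(-pi*t/4) dt = b_{1}/2.
Integrating by parts (boundary term plus one more integral), an antiderivative of (3 - 3*t) sin(-pi*t/4) is -12*t*cos(pi*t/4)/pi + 48*sin(pi*t/4)/pi**2 + 12*cos(pi*t/4)/pi; evaluating from -4 to 4: ∫_{-4}^{4} (3 - 3*t) sin(-pi*t/4) dt = (36/pi) - (-60/pi) = 96/pi.
Hence Im(c_{-1}) = (-1/8)·(96/pi) = -12/pi.

-12/pi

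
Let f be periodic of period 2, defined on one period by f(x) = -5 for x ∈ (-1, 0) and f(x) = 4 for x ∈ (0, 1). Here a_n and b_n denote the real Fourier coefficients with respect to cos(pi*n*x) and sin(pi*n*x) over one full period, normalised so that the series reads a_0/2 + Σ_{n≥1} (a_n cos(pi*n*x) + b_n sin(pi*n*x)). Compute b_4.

b_4 = ∫_{-1}^{1} f(x) sin(4*pi*x) dx.
Split the integral at the breakpoints.
Directly, an antiderivative of (-5) sin(4*pi*x) is 5*cos(4*pi*x)/(4*pi); evaluating from -1 to 0: ∫_{-1}^{0} (-5) sin(4*pi*x) dx = (5/(4*pi)) - (5/(4*pi)) = 0.
Directly, an antiderivative of (4) sin(4*pi*x) is -cos(4*pi*x)/pi; evaluating from 0 to 1: ∫_{0}^{1} (4) sin(4*pi*x) dx = (-1/pi) - (-1/pi) = 0.
Summing the pieces gives b_4 = 0.

0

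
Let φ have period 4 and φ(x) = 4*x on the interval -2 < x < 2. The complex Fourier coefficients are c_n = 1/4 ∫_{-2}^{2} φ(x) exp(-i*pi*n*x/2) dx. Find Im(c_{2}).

Since φ is real-valued, Im(c_{2}) = -1/4 ∫_{-2}^{2} φ(x) sin(pi*x) dx = -b_{2}/2.
φ is odd and sin(pi*x) is odd, so the integrand is even: ∫_{-2}^{2} φ(x) sin(pi*x) dx = 2∫_0^{2} φ(x) sin(pi*x) dx.
Integrating by parts (boundary term plus one more integral), an antiderivative of (4*x) sin(pi*x) is -4*x*cos(pi*x)/pi + 4*sin(pi*x)/pi**2; evaluating from 0 to 2: ∫_{0}^{2} (4*x) sin(pi*x) dx = (-8/pi) - (0) = -8/pi.
So ∫_{-2}^{2} φ(x) sin(pi*x) dx = -16/pi.
Hence Im(c_{2}) = (-1/4)·(-16/pi) = 4/pi.

4/pi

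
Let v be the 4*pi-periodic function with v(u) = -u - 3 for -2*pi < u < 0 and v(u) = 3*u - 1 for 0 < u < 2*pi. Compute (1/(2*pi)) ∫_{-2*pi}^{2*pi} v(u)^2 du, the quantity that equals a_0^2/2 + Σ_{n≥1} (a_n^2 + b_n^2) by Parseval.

(1/(2*pi)) ∫_{-2*pi}^{2*pi} v(u)^2 du = (1/(2*pi)) · (4*pi*(-18*pi + 15 + 20*pi**2)/3) = -12*pi + 10 + 40*pi**2/3.

-12*pi + 10 + 40*pi**2/3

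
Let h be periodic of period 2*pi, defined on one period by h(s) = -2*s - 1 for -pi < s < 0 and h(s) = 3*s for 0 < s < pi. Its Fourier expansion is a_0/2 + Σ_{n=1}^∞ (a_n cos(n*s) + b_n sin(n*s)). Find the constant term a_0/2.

-1/2 + 5*pi/4

a_0 = 1/pi ∫_{-pi}^{pi} h(s) ds = 1/pi · (pi*(-2 + 5*pi)/2) = -1 + 5*pi/2.
So the constant term a_0/2 = -1/2 + 5*pi/4.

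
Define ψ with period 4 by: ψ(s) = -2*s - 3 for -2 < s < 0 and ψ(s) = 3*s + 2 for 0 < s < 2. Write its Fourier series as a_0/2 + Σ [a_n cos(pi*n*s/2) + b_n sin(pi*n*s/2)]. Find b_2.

b_2 = 1/2 ∫_{-2}^{2} ψ(s) sin(pi*s) ds.
Split the integral at the breakpoints.
Integrating by parts (boundary term plus one more integral), an antiderivative of (-2*s - 3) sin(pi*s) is 2*s*cos(pi*s)/pi - 2*sin(pi*s)/pi**2 + 3*cos(pi*s)/pi; evaluating from -2 to 0: ∫_{-2}^{0} (-2*s - 3) sin(pi*s) ds = (3/pi) - (-1/pi) = 4/pi.
Integrating by parts (boundary term plus one more integral), an antiderivative of (3*s + 2) sin(pi*s) is -3*s*cos(pi*s)/pi + 3*sin(pi*s)/pi**2 - 2*cos(pi*s)/pi; evaluating from 0 to 2: ∫_{0}^{2} (3*s + 2) sin(pi*s) ds = (-8/pi) - (-2/pi) = -6/pi.
Summing the pieces and multiplying by (1/2) gives b_2 = -1/pi.

-1/pi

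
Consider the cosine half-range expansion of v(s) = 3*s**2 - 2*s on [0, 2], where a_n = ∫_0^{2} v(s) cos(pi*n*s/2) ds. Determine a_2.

12/pi**2

a_2 = ∫_0^{2} (3*s**2 - 2*s) cos(pi*s) ds.
Integrating by parts twice (tabular method), an antiderivative of (3*s**2 - 2*s) cos(pi*s) is 3*s**2*sin(pi*s)/pi - 2*s*sin(pi*s)/pi + 6*s*cos(pi*s)/pi**2 - 6*sin(pi*s)/pi**3 - 2*cos(pi*s)/pi**2; evaluating from 0 to 2: ∫_{0}^{2} (3*s**2 - 2*s) cos(pi*s) ds = (10/pi**2) - (-2/pi**2) = 12/pi**2.
Hence a_2 = 12/pi**2.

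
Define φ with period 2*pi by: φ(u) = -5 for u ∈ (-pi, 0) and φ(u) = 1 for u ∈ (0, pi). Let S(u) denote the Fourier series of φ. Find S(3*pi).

u = 3*pi differs from u = pi by 1 full period(s), and the series is 2*pi-periodic.
At u = pi the one-sided limits are φ(pi^-) = 1 and φ(pi^+) = -5.
By Dirichlet's theorem the series converges to their average, [(1) + (-5)]/2 = -2.

-2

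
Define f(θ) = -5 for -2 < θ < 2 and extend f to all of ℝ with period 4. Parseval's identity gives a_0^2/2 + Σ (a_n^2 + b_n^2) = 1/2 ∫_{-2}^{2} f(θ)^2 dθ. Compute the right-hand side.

50

1/2 ∫_{-2}^{2} f(θ)^2 dθ = 1/2 · (100) = 50.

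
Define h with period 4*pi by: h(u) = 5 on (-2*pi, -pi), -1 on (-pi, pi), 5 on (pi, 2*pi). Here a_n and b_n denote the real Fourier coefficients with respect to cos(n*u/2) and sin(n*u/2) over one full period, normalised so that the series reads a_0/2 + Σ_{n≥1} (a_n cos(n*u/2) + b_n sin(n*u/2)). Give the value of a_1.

-12/pi

a_1 = (1/(2*pi)) ∫_{-2*pi}^{2*pi} h(u) cos(u/2) du.
h is even and cos(u/2) is even, so the integrand is even and a_1 = 1/pi ∫_0^{2*pi} h(u) cos(u/2) du.
Split the integral at the breakpoints.
Directly, an antiderivative of (-1) cos(u/2) is -2*sin(u/2); evaluating from 0 to pi: ∫_{0}^{pi} (-1) cos(u/2) du = (-2) - (0) = -2.
Directly, an antiderivative of (5) cos(u/2) is 10*sin(u/2); evaluating from pi to 2*pi: ∫_{pi}^{2*pi} (5) cos(u/2) du = (0) - (10) = -10.
Summing the pieces and multiplying by (1/pi) gives a_1 = -12/pi.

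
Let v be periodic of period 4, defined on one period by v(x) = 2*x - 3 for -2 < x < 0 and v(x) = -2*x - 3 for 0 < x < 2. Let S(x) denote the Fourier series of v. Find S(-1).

v is continuous at x = -1 with value -5, so the series converges to -5 there.

-5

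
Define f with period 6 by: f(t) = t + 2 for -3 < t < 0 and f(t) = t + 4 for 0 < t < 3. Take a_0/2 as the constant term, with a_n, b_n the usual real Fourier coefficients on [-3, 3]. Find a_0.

6

a_0 = 1/3 ∫_{-3}^{3} f(t) dt = 1/3 · (18) = 6.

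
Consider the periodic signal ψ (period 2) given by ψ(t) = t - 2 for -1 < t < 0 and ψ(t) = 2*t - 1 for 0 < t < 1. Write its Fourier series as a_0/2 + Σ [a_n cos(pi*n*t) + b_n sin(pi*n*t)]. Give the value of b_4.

b_4 = ∫_{-1}^{1} ψ(t) sin(4*pi*t) dt.
Split the integral at the breakpoints.
Integrating by parts (boundary term plus one more integral), an antiderivative of (t - 2) sin(4*pi*t) is -t*cos(4*pi*t)/(4*pi) + sin(4*pi*t)/(16*pi**2) + cos(4*pi*t)/(2*pi); evaluating from -1 to 0: ∫_{-1}^{0} (t - 2) sin(4*pi*t) dt = (1/(2*pi)) - (3/(4*pi)) = -1/(4*pi).
Integrating by parts (boundary term plus one more integral), an antiderivative of (2*t - 1) sin(4*pi*t) is -t*cos(4*pi*t)/(2*pi) + sin(4*pi*t)/(8*pi**2) + cos(4*pi*t)/(4*pi); evaluating from 0 to 1: ∫_{0}^{1} (2*t - 1) sin(4*pi*t) dt = (-1/(4*pi)) - (1/(4*pi)) = -1/(2*pi).
Summing the pieces gives b_4 = -3/(4*pi).

-3/(4*pi)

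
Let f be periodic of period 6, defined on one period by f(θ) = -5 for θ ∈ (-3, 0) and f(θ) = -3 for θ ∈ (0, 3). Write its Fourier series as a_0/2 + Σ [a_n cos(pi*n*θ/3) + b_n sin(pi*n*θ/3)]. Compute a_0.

a_0 = 1/3 ∫_{-3}^{3} f(θ) dθ = 1/3 · (-24) = -8.

-8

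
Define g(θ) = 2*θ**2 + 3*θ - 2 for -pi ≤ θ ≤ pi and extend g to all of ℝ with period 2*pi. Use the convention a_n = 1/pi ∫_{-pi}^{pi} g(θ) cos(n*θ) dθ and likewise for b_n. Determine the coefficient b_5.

6/5

b_5 = 1/pi ∫_{-pi}^{pi} g(θ) sin(5*θ) dθ.
Integrating by parts twice (tabular method), an antiderivative of (2*θ**2 + 3*θ - 2) sin(5*θ) is -2*θ**2*cos(5*θ)/5 + 4*θ*sin(5*θ)/25 - 3*θ*cos(5*θ)/5 + 3*sin(5*θ)/25 + 54*cos(5*θ)/125; evaluating from -pi to pi: ∫_{-pi}^{pi} (2*θ**2 + 3*θ - 2) sin(5*θ) dθ = (-54/125 + 3*pi/5 + 2*pi**2/5) - (-3*pi/5 - 54/125 + 2*pi**2/5) = 6*pi/5.
Hence b_5 = (1/pi)·(6*pi/5) = 6/5.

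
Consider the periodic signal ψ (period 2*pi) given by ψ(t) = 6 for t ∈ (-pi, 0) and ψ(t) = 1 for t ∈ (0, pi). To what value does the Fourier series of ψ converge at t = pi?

At t = pi the one-sided limits are ψ(pi^-) = 1 and ψ(pi^+) = 6.
By Dirichlet's theorem the series converges to their average, [(1) + (6)]/2 = 7/2.

7/2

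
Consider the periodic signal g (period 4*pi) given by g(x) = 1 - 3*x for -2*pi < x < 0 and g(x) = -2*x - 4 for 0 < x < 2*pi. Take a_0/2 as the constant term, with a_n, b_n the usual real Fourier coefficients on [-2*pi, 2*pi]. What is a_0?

a_0 = (1/(2*pi)) ∫_{-2*pi}^{2*pi} g(x) dx = (1/(2*pi)) · (2*pi*(-3 + pi)) = -3 + pi.

-3 + pi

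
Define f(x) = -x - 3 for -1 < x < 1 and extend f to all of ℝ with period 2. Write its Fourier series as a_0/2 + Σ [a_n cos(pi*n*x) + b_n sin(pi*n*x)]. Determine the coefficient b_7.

b_7 = ∫_{-1}^{1} f(x) sin(7*pi*x) dx.
Integrating by parts (boundary term plus one more integral), an antiderivative of (-x - 3) sin(7*pi*x) is x*cos(7*pi*x)/(7*pi) - sin(7*pi*x)/(49*pi**2) + 3*cos(7*pi*x)/(7*pi); evaluating from -1 to 1: ∫_{-1}^{1} (-x - 3) sin(7*pi*x) dx = (-4/(7*pi)) - (-2/(7*pi)) = -2/(7*pi).
Hence b_7 = -2/(7*pi).

-2/(7*pi)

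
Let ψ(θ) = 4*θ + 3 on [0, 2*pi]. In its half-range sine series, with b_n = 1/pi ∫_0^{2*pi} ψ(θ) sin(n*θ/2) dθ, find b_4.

-4

b_4 = 1/pi ∫_0^{2*pi} (4*θ + 3) sin(2*θ) dθ.
Integrating by parts (boundary term plus one more integral), an antiderivative of (4*θ + 3) sin(2*θ) is -2*θ*cos(2*θ) + sin(2*θ) - 3*cos(2*θ)/2; evaluating from 0 to 2*pi: ∫_{0}^{2*pi} (4*θ + 3) sin(2*θ) dθ = (-4*pi - 3/2) - (-3/2) = -4*pi.
Hence b_4 = (1/pi)·(-4*pi) = -4.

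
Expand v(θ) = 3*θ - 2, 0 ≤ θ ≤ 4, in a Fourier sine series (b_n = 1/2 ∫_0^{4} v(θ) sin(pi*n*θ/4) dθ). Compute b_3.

16/(3*pi)

b_3 = 1/2 ∫_0^{4} (3*θ - 2) sin(3*pi*θ/4) dθ.
Integrating by parts (boundary term plus one more integral), an antiderivative of (3*θ - 2) sin(3*pi*θ/4) is -4*θ*cos(3*pi*θ/4)/pi + 16*sin(3*pi*θ/4)/(3*pi**2) + 8*cos(3*pi*θ/4)/(3*pi); evaluating from 0 to 4: ∫_{0}^{4} (3*θ - 2) sin(3*pi*θ/4) dθ = (40/(3*pi)) - (8/(3*pi)) = 32/(3*pi).
Hence b_3 = (1/2)·(32/(3*pi)) = 16/(3*pi).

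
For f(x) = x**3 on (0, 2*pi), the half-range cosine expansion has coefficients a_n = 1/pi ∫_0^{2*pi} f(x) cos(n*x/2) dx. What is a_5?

a_5 = 1/pi ∫_0^{2*pi} (x**3) cos(5*x/2) dx.
Integrating by parts three times (tabular method), an antiderivative of (x**3) cos(5*x/2) is 2*x**3*sin(5*x/2)/5 + 12*x**2*cos(5*x/2)/25 - 48*x*sin(5*x/2)/125 - 96*cos(5*x/2)/625; evaluating from 0 to 2*pi: ∫_{0}^{2*pi} (x**3) cos(5*x/2) dx = (96/625 - 48*pi**2/25) - (-96/625) = 192/625 - 48*pi**2/25.
Hence a_5 = (1/pi)·(192/625 - 48*pi**2/25) = 48*(4 - 25*pi**2)/(625*pi).

48*(4 - 25*pi**2)/(625*pi)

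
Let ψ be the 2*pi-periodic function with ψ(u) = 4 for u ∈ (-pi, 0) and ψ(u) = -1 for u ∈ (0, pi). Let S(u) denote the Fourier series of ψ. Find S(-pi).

3/2

At u = -pi the one-sided limits are ψ(-pi^-) = -1 and ψ(-pi^+) = 4.
By Dirichlet's theorem the series converges to their average, [(-1) + (4)]/2 = 3/2.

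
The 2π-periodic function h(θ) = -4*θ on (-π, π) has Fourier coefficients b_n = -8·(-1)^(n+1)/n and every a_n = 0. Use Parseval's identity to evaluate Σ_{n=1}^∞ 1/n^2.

pi**2/6

Parseval: Σ b_n^2 = (1/π) ∫_{-π}^{π} h(θ)^2 dθ = 32*pi**2/3.
Σ b_n^2 = Σ 64/n^2, so Σ 1/n^2 = (32*pi**2/3)/64 = pi**2/6.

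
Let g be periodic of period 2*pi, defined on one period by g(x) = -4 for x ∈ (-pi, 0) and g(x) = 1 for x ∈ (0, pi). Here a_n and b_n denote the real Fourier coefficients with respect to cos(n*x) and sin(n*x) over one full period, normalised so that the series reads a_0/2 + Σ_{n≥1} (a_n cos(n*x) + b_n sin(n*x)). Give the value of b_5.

2/pi

b_5 = 1/pi ∫_{-pi}^{pi} g(x) sin(5*x) dx.
Split the integral at the breakpoints.
Directly, an antiderivative of (-4) sin(5*x) is 4*cos(5*x)/5; evaluating from -pi to 0: ∫_{-pi}^{0} (-4) sin(5*x) dx = (4/5) - (-4/5) = 8/5.
Directly, an antiderivative of (1) sin(5*x) is -cos(5*x)/5; evaluating from 0 to pi: ∫_{0}^{pi} (1) sin(5*x) dx = (1/5) - (-1/5) = 2/5.
Summing the pieces and multiplying by (1/pi) gives b_5 = 2/pi.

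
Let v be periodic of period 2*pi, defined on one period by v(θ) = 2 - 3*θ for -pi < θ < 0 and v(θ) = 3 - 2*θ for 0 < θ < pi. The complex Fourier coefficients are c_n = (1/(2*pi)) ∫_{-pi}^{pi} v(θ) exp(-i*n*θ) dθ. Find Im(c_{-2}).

5/4

Since v is real-valued, Im(c_{-2}) = -(1/(2*pi)) ∫_{-pi}^{pi} v(θ) sin(-2*θ) dθ = b_{2}/2.
Split the integral at the breakpoints.
Integrating by parts (boundary term plus one more integral), an antiderivative of (2 - 3*θ) sin(-2*θ) is -3*θ*cos(2*θ)/2 + 3*sin(2*θ)/4 + cos(2*θ); evaluating from -pi to 0: ∫_{-pi}^{0} (2 - 3*θ) sin(-2*θ) dθ = (1) - (1 + 3*pi/2) = -3*pi/2.
Integrating by parts (boundary term plus one more integral), an antiderivative of (3 - 2*θ) sin(-2*θ) is -θ*cos(2*θ) + sin(2*θ)/2 + 3*cos(2*θ)/2; evaluating from 0 to pi: ∫_{0}^{pi} (3 - 2*θ) sin(-2*θ) dθ = (3/2 - pi) - (3/2) = -pi.
So ∫_{-pi}^{pi} v(θ) sin(-2*θ) dθ = -5*pi/2.
Hence Im(c_{-2}) = (-1/(2*pi))·(-5*pi/2) = 5/4.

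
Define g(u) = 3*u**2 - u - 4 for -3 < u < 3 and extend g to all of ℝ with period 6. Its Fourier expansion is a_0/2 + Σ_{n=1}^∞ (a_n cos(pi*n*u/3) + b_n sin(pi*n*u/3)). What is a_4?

27/(4*pi**2)

a_4 = 1/3 ∫_{-3}^{3} g(u) cos(4*pi*u/3) du.
Integrating by parts twice (tabular method), an antiderivative of (3*u**2 - u - 4) cos(4*pi*u/3) is 9*u**2*sin(4*pi*u/3)/(4*pi) - 3*u*sin(4*pi*u/3)/(4*pi) + 27*u*cos(4*pi*u/3)/(8*pi**2) - 3*sin(4*pi*u/3)/pi - 81*sin(4*pi*u/3)/(32*pi**3) - 9*cos(4*pi*u/3)/(16*pi**2); evaluating from -3 to 3: ∫_{-3}^{3} (3*u**2 - u - 4) cos(4*pi*u/3) du = (153/(16*pi**2)) - (-171/(16*pi**2)) = 81/(4*pi**2).
Hence a_4 = (1/3)·(81/(4*pi**2)) = 27/(4*pi**2).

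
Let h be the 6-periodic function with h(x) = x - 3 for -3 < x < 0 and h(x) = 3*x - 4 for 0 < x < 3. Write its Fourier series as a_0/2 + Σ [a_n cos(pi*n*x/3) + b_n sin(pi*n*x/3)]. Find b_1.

b_1 = 1/3 ∫_{-3}^{3} h(x) sin(pi*x/3) dx.
Split the integral at the breakpoints.
Integrating by parts (boundary term plus one more integral), an antiderivative of (x - 3) sin(pi*x/3) is -3*x*cos(pi*x/3)/pi + 9*sin(pi*x/3)/pi**2 + 9*cos(pi*x/3)/pi; evaluating from -3 to 0: ∫_{-3}^{0} (x - 3) sin(pi*x/3) dx = (9/pi) - (-18/pi) = 27/pi.
Integrating by parts (boundary term plus one more integral), an antiderivative of (3*x - 4) sin(pi*x/3) is -9*x*cos(pi*x/3)/pi + 27*sin(pi*x/3)/pi**2 + 12*cos(pi*x/3)/pi; evaluating from 0 to 3: ∫_{0}^{3} (3*x - 4) sin(pi*x/3) dx = (15/pi) - (12/pi) = 3/pi.
Summing the pieces and multiplying by (1/3) gives b_1 = 10/pi.

10/pi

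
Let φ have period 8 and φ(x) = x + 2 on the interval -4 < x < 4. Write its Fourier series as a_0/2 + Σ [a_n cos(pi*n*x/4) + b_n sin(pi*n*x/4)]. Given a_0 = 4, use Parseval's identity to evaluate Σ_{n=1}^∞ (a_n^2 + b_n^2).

32/3

Parseval: a_0^2/2 + Σ_{n≥1} (a_n^2+b_n^2) = 1/4 ∫_{-4}^{4} φ(x)^2 dx = 56/3.
Subtract a_0^2/2 = 8: Σ (a_n^2+b_n^2) = 32/3.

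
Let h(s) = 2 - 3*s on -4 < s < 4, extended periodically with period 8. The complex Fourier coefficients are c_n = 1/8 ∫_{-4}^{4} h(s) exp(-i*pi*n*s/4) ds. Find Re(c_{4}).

Since h is real-valued, Re(c_{4}) = 1/8 ∫_{-4}^{4} h(s) cos(pi*s) ds = a_{4}/2.
Integrating by parts (boundary term plus one more integral), an antiderivative of (2 - 3*s) cos(pi*s) is -3*s*sin(pi*s)/pi + 2*sin(pi*s)/pi - 3*cos(pi*s)/pi**2; evaluating from -4 to 4: ∫_{-4}^{4} (2 - 3*s) cos(pi*s) ds = (-3/pi**2) - (-3/pi**2) = 0.
Hence Re(c_{4}) = (1/8)·(0) = 0.

0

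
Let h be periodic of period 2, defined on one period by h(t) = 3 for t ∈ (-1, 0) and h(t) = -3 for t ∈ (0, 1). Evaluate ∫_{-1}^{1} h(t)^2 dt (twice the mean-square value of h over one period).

∫_{-1}^{1} h(t)^2 dt = 18.

18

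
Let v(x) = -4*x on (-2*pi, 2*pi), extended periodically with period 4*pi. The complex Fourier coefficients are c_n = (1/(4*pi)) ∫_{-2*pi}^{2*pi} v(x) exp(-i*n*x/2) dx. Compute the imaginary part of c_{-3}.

Since v is real-valued, Im(c_{-3}) = -(1/(4*pi)) ∫_{-2*pi}^{2*pi} v(x) sin(-3*x/2) dx = b_{3}/2.
v is odd and sin(-3*x/2) is odd, so the integrand is even: ∫_{-2*pi}^{2*pi} v(x) sin(-3*x/2) dx = 2∫_0^{2*pi} v(x) sin(-3*x/2) dx.
Integrating by parts (boundary term plus one more integral), an antiderivative of (-4*x) sin(-3*x/2) is -8*x*cos(3*x/2)/3 + 16*sin(3*x/2)/9; evaluating from 0 to 2*pi: ∫_{0}^{2*pi} (-4*x) sin(-3*x/2) dx = (16*pi/3) - (0) = 16*pi/3.
So ∫_{-2*pi}^{2*pi} v(x) sin(-3*x/2) dx = 32*pi/3.
Hence Im(c_{-3}) = (-1/(4*pi))·(32*pi/3) = -8/3.

-8/3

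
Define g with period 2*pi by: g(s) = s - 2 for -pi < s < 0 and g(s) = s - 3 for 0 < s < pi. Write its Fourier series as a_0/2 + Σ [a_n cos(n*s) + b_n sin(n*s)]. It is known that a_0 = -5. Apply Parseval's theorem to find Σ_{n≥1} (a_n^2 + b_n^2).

Parseval: a_0^2/2 + Σ_{n≥1} (a_n^2+b_n^2) = 1/pi ∫_{-pi}^{pi} g(s)^2 ds = -pi + 2*pi**2/3 + 13.
Subtract a_0^2/2 = 25/2: Σ (a_n^2+b_n^2) = -pi + 1/2 + 2*pi**2/3.

-pi + 1/2 + 2*pi**2/3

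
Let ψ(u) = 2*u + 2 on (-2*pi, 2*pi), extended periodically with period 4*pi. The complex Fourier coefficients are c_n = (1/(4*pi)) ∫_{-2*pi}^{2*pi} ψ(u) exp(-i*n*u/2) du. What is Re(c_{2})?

Since ψ is real-valued, Re(c_{2}) = (1/(4*pi)) ∫_{-2*pi}^{2*pi} ψ(u) cos(u) du = a_{2}/2.
Integrating by parts (boundary term plus one more integral), an antiderivative of (2*u + 2) cos(u) is 2*u*sin(u) + 2*sin(u) + 2*cos(u); evaluating from -2*pi to 2*pi: ∫_{-2*pi}^{2*pi} (2*u + 2) cos(u) du = (2) - (2) = 0.
Hence Re(c_{2}) = (1/(4*pi))·(0) = 0.

0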